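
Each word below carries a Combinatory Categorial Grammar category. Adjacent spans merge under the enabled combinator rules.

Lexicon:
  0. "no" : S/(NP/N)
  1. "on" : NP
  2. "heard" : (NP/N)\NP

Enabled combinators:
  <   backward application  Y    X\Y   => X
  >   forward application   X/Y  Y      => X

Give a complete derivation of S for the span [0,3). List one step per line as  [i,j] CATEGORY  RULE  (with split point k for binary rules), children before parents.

[0,3] S   >
  [0,1] "no" : S/(NP/N)
  [1,3] NP/N   <
    [1,2] "on" : NP
    [2,3] "heard" : (NP/N)\NP

[0,1] S/(NP/N)  lex  "no"
[1,2] NP  lex  "on"
[2,3] (NP/N)\NP  lex  "heard"
[1,3] NP/N  <  k=2
[0,3] S  >  k=1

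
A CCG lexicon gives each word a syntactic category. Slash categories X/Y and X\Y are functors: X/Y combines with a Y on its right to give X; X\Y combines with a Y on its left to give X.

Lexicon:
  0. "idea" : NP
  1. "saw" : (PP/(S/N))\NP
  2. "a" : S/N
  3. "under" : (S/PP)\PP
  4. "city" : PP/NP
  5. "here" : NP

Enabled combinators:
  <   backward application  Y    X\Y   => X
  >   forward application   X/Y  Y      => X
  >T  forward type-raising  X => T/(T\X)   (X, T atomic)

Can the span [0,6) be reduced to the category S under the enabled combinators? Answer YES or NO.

YES

[0,6] S   >
  [0,4] S/PP   <
    [0,3] PP   >
      [0,2] PP/(S/N)   <
        [0,1] "idea" : NP
        [1,2] "saw" : (PP/(S/N))\NP
      [2,3] "a" : S/N
    [3,4] "under" : (S/PP)\PP
  [4,6] PP   >
    [4,5] "city" : PP/NP
    [5,6] "here" : NP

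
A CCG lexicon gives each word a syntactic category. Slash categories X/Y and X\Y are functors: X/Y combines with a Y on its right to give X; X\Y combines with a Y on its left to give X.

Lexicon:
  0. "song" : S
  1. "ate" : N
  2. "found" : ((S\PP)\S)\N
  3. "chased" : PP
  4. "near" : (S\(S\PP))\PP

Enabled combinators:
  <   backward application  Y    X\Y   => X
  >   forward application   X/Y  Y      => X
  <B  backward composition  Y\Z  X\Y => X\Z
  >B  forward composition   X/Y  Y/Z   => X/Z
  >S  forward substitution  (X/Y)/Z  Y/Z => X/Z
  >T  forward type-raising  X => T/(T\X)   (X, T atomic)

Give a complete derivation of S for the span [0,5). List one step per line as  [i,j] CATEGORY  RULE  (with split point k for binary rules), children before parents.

[0,5] S   <
  [0,3] S\PP   <
    [0,1] "song" : S
    [1,3] (S\PP)\S   <
      [1,2] "ate" : N
      [2,3] "found" : ((S\PP)\S)\N
  [3,5] S\(S\PP)   <
    [3,4] "chased" : PP
    [4,5] "near" : (S\(S\PP))\PP

[0,1] S  lex  "song"
[1,2] N  lex  "ate"
[2,3] ((S\PP)\S)\N  lex  "found"
[1,3] (S\PP)\S  <  k=2
[0,3] S\PP  <  k=1
[3,4] PP  lex  "chased"
[4,5] (S\(S\PP))\PP  lex  "near"
[3,5] S\(S\PP)  <  k=4
[0,5] S  <  k=3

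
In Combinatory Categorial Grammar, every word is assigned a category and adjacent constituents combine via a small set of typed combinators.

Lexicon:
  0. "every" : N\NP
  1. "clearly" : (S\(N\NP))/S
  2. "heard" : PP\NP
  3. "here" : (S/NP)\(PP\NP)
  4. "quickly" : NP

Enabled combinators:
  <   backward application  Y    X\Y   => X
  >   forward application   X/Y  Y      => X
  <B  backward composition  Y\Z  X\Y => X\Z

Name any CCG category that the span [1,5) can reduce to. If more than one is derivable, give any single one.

[0,5] S   <
  [0,1] "every" : N\NP
  [1,5] S\(N\NP)   >
    [1,2] "clearly" : (S\(N\NP))/S
    [2,5] S   >
      [2,4] S/NP   <
        [2,3] "heard" : PP\NP
        [3,4] "here" : (S/NP)\(PP\NP)
      [4,5] "quickly" : NP

S\(N\NP)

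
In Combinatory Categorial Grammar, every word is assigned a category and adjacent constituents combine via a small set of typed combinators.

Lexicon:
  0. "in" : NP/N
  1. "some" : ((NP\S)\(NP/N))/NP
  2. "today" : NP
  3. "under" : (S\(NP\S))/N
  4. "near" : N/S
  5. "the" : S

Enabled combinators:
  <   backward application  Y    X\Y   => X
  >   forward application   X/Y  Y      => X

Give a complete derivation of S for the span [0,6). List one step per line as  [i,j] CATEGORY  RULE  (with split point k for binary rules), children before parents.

[0,1] NP/N  lex  "in"
[1,2] ((NP\S)\(NP/N))/NP  lex  "some"
[2,3] NP  lex  "today"
[1,3] (NP\S)\(NP/N)  >  k=2
[0,3] NP\S  <  k=1
[3,4] (S\(NP\S))/N  lex  "under"
[4,5] N/S  lex  "near"
[5,6] S  lex  "the"
[4,6] N  >  k=5
[3,6] S\(NP\S)  >  k=4
[0,6] S  <  k=3

[0,6] S   <
  [0,3] NP\S   <
    [0,1] "in" : NP/N
    [1,3] (NP\S)\(NP/N)   >
      [1,2] "some" : ((NP\S)\(NP/N))/NP
      [2,3] "today" : NP
  [3,6] S\(NP\S)   >
    [3,4] "under" : (S\(NP\S))/N
    [4,6] N   >
      [4,5] "near" : N/S
      [5,6] "the" : S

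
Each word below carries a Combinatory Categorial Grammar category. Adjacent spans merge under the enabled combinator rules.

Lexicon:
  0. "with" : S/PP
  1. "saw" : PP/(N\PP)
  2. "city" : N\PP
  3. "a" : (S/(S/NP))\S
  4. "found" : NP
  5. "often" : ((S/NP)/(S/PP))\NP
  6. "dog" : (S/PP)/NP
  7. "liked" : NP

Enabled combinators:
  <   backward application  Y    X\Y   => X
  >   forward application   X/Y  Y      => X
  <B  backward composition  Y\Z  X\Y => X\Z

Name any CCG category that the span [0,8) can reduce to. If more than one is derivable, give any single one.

[0,8] S   >
  [0,4] S/(S/NP)   <
    [0,3] S   >
      [0,1] "with" : S/PP
      [1,3] PP   >
        [1,2] "saw" : PP/(N\PP)
        [2,3] "city" : N\PP
    [3,4] "a" : (S/(S/NP))\S
  [4,8] S/NP   >
    [4,6] (S/NP)/(S/PP)   <
      [4,5] "found" : NP
      [5,6] "often" : ((S/NP)/(S/PP))\NP
    [6,8] S/PP   >
      [6,7] "dog" : (S/PP)/NP
      [7,8] "liked" : NP

S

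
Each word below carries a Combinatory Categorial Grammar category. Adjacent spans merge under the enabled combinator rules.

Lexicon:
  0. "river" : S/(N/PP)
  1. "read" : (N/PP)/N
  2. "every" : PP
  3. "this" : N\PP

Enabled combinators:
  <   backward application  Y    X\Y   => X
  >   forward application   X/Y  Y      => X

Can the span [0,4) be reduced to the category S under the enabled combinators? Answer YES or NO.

[0,4] S   >
  [0,1] "river" : S/(N/PP)
  [1,4] N/PP   >
    [1,2] "read" : (N/PP)/N
    [2,4] N   <
      [2,3] "every" : PP
      [3,4] "this" : N\PP

YES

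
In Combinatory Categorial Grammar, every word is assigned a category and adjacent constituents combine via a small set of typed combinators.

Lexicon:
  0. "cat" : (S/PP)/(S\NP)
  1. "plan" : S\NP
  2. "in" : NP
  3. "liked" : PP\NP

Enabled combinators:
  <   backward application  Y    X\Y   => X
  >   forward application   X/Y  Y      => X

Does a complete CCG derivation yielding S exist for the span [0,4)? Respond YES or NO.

[0,4] S   >
  [0,2] S/PP   >
    [0,1] "cat" : (S/PP)/(S\NP)
    [1,2] "plan" : S\NP
  [2,4] PP   <
    [2,3] "in" : NP
    [3,4] "liked" : PP\NP

YES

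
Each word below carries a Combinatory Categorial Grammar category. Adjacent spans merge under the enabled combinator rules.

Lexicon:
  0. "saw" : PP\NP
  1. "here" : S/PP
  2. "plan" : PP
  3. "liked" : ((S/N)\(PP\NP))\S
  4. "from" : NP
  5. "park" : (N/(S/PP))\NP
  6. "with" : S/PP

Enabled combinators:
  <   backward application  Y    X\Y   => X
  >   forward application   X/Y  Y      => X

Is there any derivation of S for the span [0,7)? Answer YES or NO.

[0,7] S   >
  [0,4] S/N   <
    [0,1] "saw" : PP\NP
    [1,4] (S/N)\(PP\NP)   <
      [1,3] S   >
        [1,2] "here" : S/PP
        [2,3] "plan" : PP
      [3,4] "liked" : ((S/N)\(PP\NP))\S
  [4,7] N   >
    [4,6] N/(S/PP)   <
      [4,5] "from" : NP
      [5,6] "park" : (N/(S/PP))\NP
    [6,7] "with" : S/PP

YES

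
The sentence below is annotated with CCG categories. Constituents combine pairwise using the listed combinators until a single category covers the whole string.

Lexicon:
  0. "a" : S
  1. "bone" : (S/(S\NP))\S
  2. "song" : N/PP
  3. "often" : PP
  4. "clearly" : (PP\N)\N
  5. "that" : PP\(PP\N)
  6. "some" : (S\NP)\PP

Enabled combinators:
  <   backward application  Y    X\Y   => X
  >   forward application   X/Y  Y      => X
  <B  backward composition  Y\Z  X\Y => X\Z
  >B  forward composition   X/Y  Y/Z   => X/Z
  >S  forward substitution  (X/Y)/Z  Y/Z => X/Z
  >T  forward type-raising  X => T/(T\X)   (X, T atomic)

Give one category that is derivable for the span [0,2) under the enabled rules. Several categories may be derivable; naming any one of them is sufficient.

S/(S\NP)

[0,7] S   >
  [0,2] S/(S\NP)   <
    [0,1] "a" : S
    [1,2] "bone" : (S/(S\NP))\S
  [2,7] S\NP   <
    [2,6] PP   <
      [2,5] PP\N   <
        [2,4] N   >
          [2,3] "song" : N/PP
          [3,4] "often" : PP
        [4,5] "clearly" : (PP\N)\N
      [5,6] "that" : PP\(PP\N)
    [6,7] "some" : (S\NP)\PP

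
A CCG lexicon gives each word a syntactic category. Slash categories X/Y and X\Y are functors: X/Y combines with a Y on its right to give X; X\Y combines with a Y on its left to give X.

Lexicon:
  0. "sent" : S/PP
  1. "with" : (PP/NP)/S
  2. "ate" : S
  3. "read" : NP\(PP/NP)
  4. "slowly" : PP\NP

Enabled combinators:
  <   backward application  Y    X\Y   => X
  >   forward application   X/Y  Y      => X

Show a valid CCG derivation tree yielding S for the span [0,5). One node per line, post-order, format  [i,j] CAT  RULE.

[0,1] S/PP  lex  "sent"
[1,2] (PP/NP)/S  lex  "with"
[2,3] S  lex  "ate"
[1,3] PP/NP  >  k=2
[3,4] NP\(PP/NP)  lex  "read"
[1,4] NP  <  k=3
[4,5] PP\NP  lex  "slowly"
[1,5] PP  <  k=4
[0,5] S  >  k=1

[0,5] S   >
  [0,1] "sent" : S/PP
  [1,5] PP   <
    [1,4] NP   <
      [1,3] PP/NP   >
        [1,2] "with" : (PP/NP)/S
        [2,3] "ate" : S
      [3,4] "read" : NP\(PP/NP)
    [4,5] "slowly" : PP\NP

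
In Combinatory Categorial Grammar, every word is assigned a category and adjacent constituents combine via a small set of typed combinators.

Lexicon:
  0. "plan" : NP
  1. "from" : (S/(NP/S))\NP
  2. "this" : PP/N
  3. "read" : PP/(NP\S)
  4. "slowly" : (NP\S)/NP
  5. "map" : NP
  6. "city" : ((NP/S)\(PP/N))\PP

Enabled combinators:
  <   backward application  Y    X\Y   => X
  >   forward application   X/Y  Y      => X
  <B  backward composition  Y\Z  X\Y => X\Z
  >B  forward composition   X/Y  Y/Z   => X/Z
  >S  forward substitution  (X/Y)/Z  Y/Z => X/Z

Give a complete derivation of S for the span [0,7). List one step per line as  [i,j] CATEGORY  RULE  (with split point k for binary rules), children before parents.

[0,1] NP  lex  "plan"
[1,2] (S/(NP/S))\NP  lex  "from"
[0,2] S/(NP/S)  <  k=1
[2,3] PP/N  lex  "this"
[3,4] PP/(NP\S)  lex  "read"
[4,5] (NP\S)/NP  lex  "slowly"
[3,5] PP/NP  >B  k=4
[5,6] NP  lex  "map"
[3,6] PP  >  k=5
[6,7] ((NP/S)\(PP/N))\PP  lex  "city"
[3,7] (NP/S)\(PP/N)  <  k=6
[2,7] NP/S  <  k=3
[0,7] S  >  k=2

[0,7] S   >
  [0,2] S/(NP/S)   <
    [0,1] "plan" : NP
    [1,2] "from" : (S/(NP/S))\NP
  [2,7] NP/S   <
    [2,3] "this" : PP/N
    [3,7] (NP/S)\(PP/N)   <
      [3,6] PP   >
        [3,5] PP/NP   >B
          [3,4] "read" : PP/(NP\S)
          [4,5] "slowly" : (NP\S)/NP
        [5,6] "map" : NP
      [6,7] "city" : ((NP/S)\(PP/N))\PP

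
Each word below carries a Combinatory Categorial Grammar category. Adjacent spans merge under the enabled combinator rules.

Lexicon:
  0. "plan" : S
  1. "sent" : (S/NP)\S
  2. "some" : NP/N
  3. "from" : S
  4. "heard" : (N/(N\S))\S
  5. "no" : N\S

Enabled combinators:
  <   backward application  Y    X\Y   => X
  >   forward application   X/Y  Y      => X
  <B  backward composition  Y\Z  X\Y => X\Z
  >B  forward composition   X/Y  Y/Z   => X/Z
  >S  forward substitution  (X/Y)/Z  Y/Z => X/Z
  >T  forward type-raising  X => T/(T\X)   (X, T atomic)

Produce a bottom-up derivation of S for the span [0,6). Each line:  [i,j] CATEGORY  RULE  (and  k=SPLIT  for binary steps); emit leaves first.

[0,1] S  lex  "plan"
[1,2] (S/NP)\S  lex  "sent"
[0,2] S/NP  <  k=1
[2,3] NP/N  lex  "some"
[3,4] S  lex  "from"
[4,5] (N/(N\S))\S  lex  "heard"
[3,5] N/(N\S)  <  k=4
[5,6] N\S  lex  "no"
[3,6] N  >  k=5
[2,6] NP  >  k=3
[0,6] S  >  k=2

[0,6] S   >
  [0,2] S/NP   <
    [0,1] "plan" : S
    [1,2] "sent" : (S/NP)\S
  [2,6] NP   >
    [2,3] "some" : NP/N
    [3,6] N   >
      [3,5] N/(N\S)   <
        [3,4] "from" : S
        [4,5] "heard" : (N/(N\S))\S
      [5,6] "no" : N\S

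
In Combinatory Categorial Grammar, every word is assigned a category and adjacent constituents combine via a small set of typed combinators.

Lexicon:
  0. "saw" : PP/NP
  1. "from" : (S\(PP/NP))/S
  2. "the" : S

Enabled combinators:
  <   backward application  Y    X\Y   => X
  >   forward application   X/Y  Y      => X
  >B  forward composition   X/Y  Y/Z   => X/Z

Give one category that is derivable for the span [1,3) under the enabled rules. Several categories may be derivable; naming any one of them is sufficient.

[0,3] S   <
  [0,1] "saw" : PP/NP
  [1,3] S\(PP/NP)   >
    [1,2] "from" : (S\(PP/NP))/S
    [2,3] "the" : S

S\(PP/NP)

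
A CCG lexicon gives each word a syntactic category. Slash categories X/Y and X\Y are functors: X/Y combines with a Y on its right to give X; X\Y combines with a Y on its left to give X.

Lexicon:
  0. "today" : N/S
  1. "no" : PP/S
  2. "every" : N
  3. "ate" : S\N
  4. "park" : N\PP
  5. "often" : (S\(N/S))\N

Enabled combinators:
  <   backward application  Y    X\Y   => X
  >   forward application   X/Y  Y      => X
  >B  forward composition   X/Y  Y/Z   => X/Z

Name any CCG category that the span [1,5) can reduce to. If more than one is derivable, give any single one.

[0,6] S   <
  [0,1] "today" : N/S
  [1,6] S\(N/S)   <
    [1,5] N   <
      [1,4] PP   >
        [1,2] "no" : PP/S
        [2,4] S   <
          [2,3] "every" : N
          [3,4] "ate" : S\N
      [4,5] "park" : N\PP
    [5,6] "often" : (S\(N/S))\N

N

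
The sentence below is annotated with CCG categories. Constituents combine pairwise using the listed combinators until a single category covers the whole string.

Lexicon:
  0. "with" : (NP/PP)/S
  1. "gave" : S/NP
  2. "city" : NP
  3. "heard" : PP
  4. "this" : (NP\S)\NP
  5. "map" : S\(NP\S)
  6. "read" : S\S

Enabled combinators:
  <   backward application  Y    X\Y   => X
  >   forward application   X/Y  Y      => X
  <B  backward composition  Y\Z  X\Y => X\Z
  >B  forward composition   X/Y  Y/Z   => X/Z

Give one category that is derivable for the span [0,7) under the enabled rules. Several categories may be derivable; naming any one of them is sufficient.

[0,7] S   <
  [0,4] NP   >
    [0,3] NP/PP   >
      [0,1] "with" : (NP/PP)/S
      [1,3] S   >
        [1,2] "gave" : S/NP
        [2,3] "city" : NP
    [3,4] "heard" : PP
  [4,7] S\NP   <B
    [4,6] S\NP   <B
      [4,5] "this" : (NP\S)\NP
      [5,6] "map" : S\(NP\S)
    [6,7] "read" : S\S

S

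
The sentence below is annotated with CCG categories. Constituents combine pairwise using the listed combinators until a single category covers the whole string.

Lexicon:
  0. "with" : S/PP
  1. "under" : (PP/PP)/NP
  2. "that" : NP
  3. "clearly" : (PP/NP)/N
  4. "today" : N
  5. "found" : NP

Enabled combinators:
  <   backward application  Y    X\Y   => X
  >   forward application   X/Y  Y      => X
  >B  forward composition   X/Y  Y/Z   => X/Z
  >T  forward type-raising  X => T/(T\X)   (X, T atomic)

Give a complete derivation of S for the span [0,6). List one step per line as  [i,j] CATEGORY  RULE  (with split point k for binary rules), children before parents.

[0,6] S   >
  [0,3] S/PP   >B
    [0,1] "with" : S/PP
    [1,3] PP/PP   >
      [1,2] "under" : (PP/PP)/NP
      [2,3] "that" : NP
  [3,6] PP   >
    [3,5] PP/NP   >
      [3,4] "clearly" : (PP/NP)/N
      [4,5] "today" : N
    [5,6] "found" : NP

[0,1] S/PP  lex  "with"
[1,2] (PP/PP)/NP  lex  "under"
[2,3] NP  lex  "that"
[1,3] PP/PP  >  k=2
[0,3] S/PP  >B  k=1
[3,4] (PP/NP)/N  lex  "clearly"
[4,5] N  lex  "today"
[3,5] PP/NP  >  k=4
[5,6] NP  lex  "found"
[3,6] PP  >  k=5
[0,6] S  >  k=3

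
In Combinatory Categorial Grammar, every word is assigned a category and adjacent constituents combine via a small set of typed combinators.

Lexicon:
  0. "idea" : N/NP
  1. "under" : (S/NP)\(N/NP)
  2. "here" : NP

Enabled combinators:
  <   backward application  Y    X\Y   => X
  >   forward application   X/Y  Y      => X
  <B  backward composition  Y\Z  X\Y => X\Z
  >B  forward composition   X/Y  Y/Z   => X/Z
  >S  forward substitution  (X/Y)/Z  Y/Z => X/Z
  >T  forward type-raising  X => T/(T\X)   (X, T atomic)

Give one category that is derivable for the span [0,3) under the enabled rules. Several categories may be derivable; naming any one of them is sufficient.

[0,3] S   >
  [0,2] S/NP   <
    [0,1] "idea" : N/NP
    [1,2] "under" : (S/NP)\(N/NP)
  [2,3] "here" : NP

S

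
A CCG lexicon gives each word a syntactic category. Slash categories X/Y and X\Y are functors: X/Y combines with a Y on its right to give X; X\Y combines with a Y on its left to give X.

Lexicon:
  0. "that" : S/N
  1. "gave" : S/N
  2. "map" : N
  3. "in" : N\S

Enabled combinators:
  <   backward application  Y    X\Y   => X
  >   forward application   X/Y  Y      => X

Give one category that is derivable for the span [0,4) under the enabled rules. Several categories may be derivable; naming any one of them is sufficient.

[0,4] S   >
  [0,1] "that" : S/N
  [1,4] N   <
    [1,3] S   >
      [1,2] "gave" : S/N
      [2,3] "map" : N
    [3,4] "in" : N\S

S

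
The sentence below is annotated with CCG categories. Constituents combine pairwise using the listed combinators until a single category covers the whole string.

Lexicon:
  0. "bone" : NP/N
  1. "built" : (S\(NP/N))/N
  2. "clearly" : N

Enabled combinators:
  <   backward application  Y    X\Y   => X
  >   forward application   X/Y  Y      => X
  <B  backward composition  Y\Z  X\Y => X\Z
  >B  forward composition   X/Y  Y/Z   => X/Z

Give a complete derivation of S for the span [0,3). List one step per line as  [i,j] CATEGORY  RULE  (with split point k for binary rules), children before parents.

[0,1] NP/N  lex  "bone"
[1,2] (S\(NP/N))/N  lex  "built"
[2,3] N  lex  "clearly"
[1,3] S\(NP/N)  >  k=2
[0,3] S  <  k=1

[0,3] S   <
  [0,1] "bone" : NP/N
  [1,3] S\(NP/N)   >
    [1,2] "built" : (S\(NP/N))/N
    [2,3] "clearly" : N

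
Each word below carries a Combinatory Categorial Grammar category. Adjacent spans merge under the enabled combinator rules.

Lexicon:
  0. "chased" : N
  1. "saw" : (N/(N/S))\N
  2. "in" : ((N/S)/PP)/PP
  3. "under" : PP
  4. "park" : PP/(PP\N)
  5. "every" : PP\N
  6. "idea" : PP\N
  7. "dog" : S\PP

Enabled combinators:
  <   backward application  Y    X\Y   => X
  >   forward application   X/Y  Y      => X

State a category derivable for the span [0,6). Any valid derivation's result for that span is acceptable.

N

[0,8] S   <
  [0,7] PP   <
    [0,6] N   >
      [0,2] N/(N/S)   <
        [0,1] "chased" : N
        [1,2] "saw" : (N/(N/S))\N
      [2,6] N/S   >
        [2,4] (N/S)/PP   >
          [2,3] "in" : ((N/S)/PP)/PP
          [3,4] "under" : PP
        [4,6] PP   >
          [4,5] "park" : PP/(PP\N)
          [5,6] "every" : PP\N
    [6,7] "idea" : PP\N
  [7,8] "dog" : S\PP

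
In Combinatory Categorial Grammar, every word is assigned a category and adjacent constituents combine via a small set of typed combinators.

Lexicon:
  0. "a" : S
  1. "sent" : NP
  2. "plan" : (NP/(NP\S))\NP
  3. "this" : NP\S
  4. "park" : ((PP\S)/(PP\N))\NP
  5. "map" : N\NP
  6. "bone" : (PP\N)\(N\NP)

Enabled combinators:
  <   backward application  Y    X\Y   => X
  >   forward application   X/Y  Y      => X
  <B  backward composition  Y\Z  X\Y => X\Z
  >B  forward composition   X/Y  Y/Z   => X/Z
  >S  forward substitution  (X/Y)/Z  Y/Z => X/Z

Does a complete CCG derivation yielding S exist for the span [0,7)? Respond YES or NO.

S NP (NP/(NP\S))\NP NP\S ((PP\S)/(PP\N))\NP N\NP (PP\N)\(N\NP)
CKY chart[0,7] = {PP}; S ∉ chart

NO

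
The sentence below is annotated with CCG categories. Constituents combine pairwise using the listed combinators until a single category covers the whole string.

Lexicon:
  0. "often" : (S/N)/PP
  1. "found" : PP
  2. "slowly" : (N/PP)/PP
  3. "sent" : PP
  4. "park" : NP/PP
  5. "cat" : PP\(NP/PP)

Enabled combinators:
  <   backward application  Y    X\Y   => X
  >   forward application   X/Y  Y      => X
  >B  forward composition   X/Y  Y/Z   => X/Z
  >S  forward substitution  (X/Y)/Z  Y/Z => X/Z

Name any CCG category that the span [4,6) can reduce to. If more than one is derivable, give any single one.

PP

[0,6] S   >
  [0,4] S/PP   >B
    [0,2] S/N   >
      [0,1] "often" : (S/N)/PP
      [1,2] "found" : PP
    [2,4] N/PP   >
      [2,3] "slowly" : (N/PP)/PP
      [3,4] "sent" : PP
  [4,6] PP   <
    [4,5] "park" : NP/PP
    [5,6] "cat" : PP\(NP/PP)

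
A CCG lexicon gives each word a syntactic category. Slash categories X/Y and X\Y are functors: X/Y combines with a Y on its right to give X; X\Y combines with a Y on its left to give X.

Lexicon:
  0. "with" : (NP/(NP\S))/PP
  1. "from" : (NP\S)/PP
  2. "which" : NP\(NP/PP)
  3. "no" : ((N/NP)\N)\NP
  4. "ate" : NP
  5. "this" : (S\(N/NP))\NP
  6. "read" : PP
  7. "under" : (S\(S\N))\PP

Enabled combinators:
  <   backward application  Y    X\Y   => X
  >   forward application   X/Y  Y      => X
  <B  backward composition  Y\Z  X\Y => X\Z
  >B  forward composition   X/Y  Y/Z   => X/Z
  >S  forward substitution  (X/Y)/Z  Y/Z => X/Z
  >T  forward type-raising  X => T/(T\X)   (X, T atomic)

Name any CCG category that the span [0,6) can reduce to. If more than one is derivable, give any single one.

[0,8] S   <
  [0,6] S\N   <B
    [0,4] (N/NP)\N   <
      [0,3] NP   <
        [0,2] NP/PP   >S
          [0,1] "with" : (NP/(NP\S))/PP
          [1,2] "from" : (NP\S)/PP
        [2,3] "which" : NP\(NP/PP)
      [3,4] "no" : ((N/NP)\N)\NP
    [4,6] S\(N/NP)   <
      [4,5] "ate" : NP
      [5,6] "this" : (S\(N/NP))\NP
  [6,8] S\(S\N)   <
    [6,7] "read" : PP
    [7,8] "under" : (S\(S\N))\PP

S\N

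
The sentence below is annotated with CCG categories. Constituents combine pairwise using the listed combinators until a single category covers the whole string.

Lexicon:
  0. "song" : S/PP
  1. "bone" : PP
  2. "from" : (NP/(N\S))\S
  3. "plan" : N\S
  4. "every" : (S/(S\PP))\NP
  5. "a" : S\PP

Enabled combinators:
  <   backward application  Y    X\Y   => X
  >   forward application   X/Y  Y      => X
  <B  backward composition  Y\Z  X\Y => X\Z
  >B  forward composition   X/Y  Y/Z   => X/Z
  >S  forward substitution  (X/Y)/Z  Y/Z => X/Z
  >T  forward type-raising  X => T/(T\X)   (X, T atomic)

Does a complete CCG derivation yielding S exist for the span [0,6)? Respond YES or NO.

[0,6] S   >
  [0,5] S/(S\PP)   <
    [0,4] NP   >
      [0,3] NP/(N\S)   <
        [0,2] S   >
          [0,1] "song" : S/PP
          [1,2] "bone" : PP
        [2,3] "from" : (NP/(N\S))\S
      [3,4] "plan" : N\S
    [4,5] "every" : (S/(S\PP))\NP
  [5,6] "a" : S\PP

YES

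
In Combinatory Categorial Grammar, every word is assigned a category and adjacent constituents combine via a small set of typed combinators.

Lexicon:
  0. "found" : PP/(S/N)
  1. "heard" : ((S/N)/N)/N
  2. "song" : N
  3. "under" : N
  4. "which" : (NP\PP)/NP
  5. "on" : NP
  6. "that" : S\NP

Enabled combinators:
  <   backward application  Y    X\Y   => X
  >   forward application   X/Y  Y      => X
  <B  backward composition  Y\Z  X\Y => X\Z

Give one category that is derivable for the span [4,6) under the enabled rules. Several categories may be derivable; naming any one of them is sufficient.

[0,7] S   <
  [0,4] PP   >
    [0,1] "found" : PP/(S/N)
    [1,4] S/N   >
      [1,3] (S/N)/N   >
        [1,2] "heard" : ((S/N)/N)/N
        [2,3] "song" : N
      [3,4] "under" : N
  [4,7] S\PP   <B
    [4,6] NP\PP   >
      [4,5] "which" : (NP\PP)/NP
      [5,6] "on" : NP
    [6,7] "that" : S\NP

NP\PP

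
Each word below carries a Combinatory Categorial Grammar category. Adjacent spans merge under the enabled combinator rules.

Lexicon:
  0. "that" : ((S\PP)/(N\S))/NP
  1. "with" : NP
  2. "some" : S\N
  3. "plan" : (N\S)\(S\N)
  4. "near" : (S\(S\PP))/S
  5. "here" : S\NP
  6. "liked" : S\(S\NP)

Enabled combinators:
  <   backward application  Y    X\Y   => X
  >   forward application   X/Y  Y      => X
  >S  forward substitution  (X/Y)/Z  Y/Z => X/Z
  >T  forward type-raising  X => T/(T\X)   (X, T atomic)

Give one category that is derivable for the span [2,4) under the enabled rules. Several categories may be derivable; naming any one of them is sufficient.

N\S

[0,7] S   <
  [0,4] S\PP   >
    [0,2] (S\PP)/(N\S)   >
      [0,1] "that" : ((S\PP)/(N\S))/NP
      [1,2] "with" : NP
    [2,4] N\S   <
      [2,3] "some" : S\N
      [3,4] "plan" : (N\S)\(S\N)
  [4,7] S\(S\PP)   >
    [4,5] "near" : (S\(S\PP))/S
    [5,7] S   <
      [5,6] "here" : S\NP
      [6,7] "liked" : S\(S\NP)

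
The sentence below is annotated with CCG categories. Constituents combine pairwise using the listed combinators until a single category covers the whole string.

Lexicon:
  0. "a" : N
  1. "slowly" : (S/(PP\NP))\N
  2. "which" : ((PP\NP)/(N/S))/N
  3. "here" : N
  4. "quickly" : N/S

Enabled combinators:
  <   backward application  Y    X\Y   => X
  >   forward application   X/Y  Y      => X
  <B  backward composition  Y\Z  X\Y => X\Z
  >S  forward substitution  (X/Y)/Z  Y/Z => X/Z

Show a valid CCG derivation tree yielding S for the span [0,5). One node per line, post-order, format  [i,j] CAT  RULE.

[0,5] S   >
  [0,2] S/(PP\NP)   <
    [0,1] "a" : N
    [1,2] "slowly" : (S/(PP\NP))\N
  [2,5] PP\NP   >
    [2,4] (PP\NP)/(N/S)   >
      [2,3] "which" : ((PP\NP)/(N/S))/N
      [3,4] "here" : N
    [4,5] "quickly" : N/S

[0,1] N  lex  "a"
[1,2] (S/(PP\NP))\N  lex  "slowly"
[0,2] S/(PP\NP)  <  k=1
[2,3] ((PP\NP)/(N/S))/N  lex  "which"
[3,4] N  lex  "here"
[2,4] (PP\NP)/(N/S)  >  k=3
[4,5] N/S  lex  "quickly"
[2,5] PP\NP  >  k=4
[0,5] S  >  k=2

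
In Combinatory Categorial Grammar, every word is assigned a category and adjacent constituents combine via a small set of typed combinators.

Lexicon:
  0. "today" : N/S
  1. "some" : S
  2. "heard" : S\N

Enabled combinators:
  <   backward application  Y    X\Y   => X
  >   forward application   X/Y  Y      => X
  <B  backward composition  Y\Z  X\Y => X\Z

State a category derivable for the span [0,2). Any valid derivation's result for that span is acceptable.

[0,3] S   <
  [0,2] N   >
    [0,1] "today" : N/S
    [1,2] "some" : S
  [2,3] "heard" : S\N

N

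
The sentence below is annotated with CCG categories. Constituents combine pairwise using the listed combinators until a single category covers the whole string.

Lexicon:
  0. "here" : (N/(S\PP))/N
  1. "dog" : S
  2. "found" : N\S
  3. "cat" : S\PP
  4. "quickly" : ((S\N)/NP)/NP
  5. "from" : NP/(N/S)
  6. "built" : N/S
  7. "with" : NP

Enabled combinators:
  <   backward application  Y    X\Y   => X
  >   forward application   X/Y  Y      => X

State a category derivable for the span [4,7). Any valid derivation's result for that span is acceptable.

[0,8] S   <
  [0,4] N   >
    [0,3] N/(S\PP)   >
      [0,1] "here" : (N/(S\PP))/N
      [1,3] N   <
        [1,2] "dog" : S
        [2,3] "found" : N\S
    [3,4] "cat" : S\PP
  [4,8] S\N   >
    [4,7] (S\N)/NP   >
      [4,5] "quickly" : ((S\N)/NP)/NP
      [5,7] NP   >
        [5,6] "from" : NP/(N/S)
        [6,7] "built" : N/S
    [7,8] "with" : NP

(S\N)/NP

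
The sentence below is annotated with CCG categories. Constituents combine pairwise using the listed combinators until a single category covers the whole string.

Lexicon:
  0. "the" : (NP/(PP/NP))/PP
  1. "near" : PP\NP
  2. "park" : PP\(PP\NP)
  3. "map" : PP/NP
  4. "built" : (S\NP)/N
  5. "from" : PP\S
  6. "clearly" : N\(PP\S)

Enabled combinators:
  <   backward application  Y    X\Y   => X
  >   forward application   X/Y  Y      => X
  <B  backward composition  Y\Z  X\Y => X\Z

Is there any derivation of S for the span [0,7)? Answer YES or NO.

[0,7] S   <
  [0,4] NP   >
    [0,3] NP/(PP/NP)   >
      [0,1] "the" : (NP/(PP/NP))/PP
      [1,3] PP   <
        [1,2] "near" : PP\NP
        [2,3] "park" : PP\(PP\NP)
    [3,4] "map" : PP/NP
  [4,7] S\NP   >
    [4,5] "built" : (S\NP)/N
    [5,7] N   <
      [5,6] "from" : PP\S
      [6,7] "clearly" : N\(PP\S)

YES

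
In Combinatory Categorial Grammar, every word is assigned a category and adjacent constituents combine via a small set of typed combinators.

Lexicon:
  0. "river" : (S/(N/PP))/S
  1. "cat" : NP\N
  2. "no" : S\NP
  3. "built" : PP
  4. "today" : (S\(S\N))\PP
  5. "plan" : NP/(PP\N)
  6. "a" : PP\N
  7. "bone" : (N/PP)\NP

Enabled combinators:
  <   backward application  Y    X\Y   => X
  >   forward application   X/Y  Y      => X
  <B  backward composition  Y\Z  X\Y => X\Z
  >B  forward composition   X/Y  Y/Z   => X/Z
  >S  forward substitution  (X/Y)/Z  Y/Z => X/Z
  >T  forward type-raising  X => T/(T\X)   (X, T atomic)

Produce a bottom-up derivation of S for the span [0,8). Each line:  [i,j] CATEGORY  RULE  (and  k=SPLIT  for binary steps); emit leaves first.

[0,1] (S/(N/PP))/S  lex  "river"
[1,2] NP\N  lex  "cat"
[2,3] S\NP  lex  "no"
[1,3] S\N  <B  k=2
[3,4] PP  lex  "built"
[4,5] (S\(S\N))\PP  lex  "today"
[3,5] S\(S\N)  <  k=4
[1,5] S  <  k=3
[0,5] S/(N/PP)  >  k=1
[5,6] NP/(PP\N)  lex  "plan"
[6,7] PP\N  lex  "a"
[5,7] NP  >  k=6
[7,8] (N/PP)\NP  lex  "bone"
[5,8] N/PP  <  k=7
[0,8] S  >  k=5

[0,8] S   >
  [0,5] S/(N/PP)   >
    [0,1] "river" : (S/(N/PP))/S
    [1,5] S   <
      [1,3] S\N   <B
        [1,2] "cat" : NP\N
        [2,3] "no" : S\NP
      [3,5] S\(S\N)   <
        [3,4] "built" : PP
        [4,5] "today" : (S\(S\N))\PP
  [5,8] N/PP   <
    [5,7] NP   >
      [5,6] "plan" : NP/(PP\N)
      [6,7] "a" : PP\N
    [7,8] "bone" : (N/PP)\NP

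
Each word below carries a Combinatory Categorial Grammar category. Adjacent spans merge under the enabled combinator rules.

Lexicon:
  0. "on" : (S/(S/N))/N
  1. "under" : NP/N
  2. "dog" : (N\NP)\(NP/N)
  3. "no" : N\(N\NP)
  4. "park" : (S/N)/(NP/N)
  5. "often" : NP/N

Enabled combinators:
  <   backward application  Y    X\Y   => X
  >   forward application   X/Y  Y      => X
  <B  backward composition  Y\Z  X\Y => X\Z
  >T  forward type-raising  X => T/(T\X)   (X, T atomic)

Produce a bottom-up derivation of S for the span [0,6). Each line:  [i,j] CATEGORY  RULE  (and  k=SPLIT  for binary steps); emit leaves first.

[0,6] S   >
  [0,4] S/(S/N)   >
    [0,1] "on" : (S/(S/N))/N
    [1,4] N   <
      [1,3] N\NP   <
        [1,2] "under" : NP/N
        [2,3] "dog" : (N\NP)\(NP/N)
      [3,4] "no" : N\(N\NP)
  [4,6] S/N   >
    [4,5] "park" : (S/N)/(NP/N)
    [5,6] "often" : NP/N

[0,1] (S/(S/N))/N  lex  "on"
[1,2] NP/N  lex  "under"
[2,3] (N\NP)\(NP/N)  lex  "dog"
[1,3] N\NP  <  k=2
[3,4] N\(N\NP)  lex  "no"
[1,4] N  <  k=3
[0,4] S/(S/N)  >  k=1
[4,5] (S/N)/(NP/N)  lex  "park"
[5,6] NP/N  lex  "often"
[4,6] S/N  >  k=5
[0,6] S  >  k=4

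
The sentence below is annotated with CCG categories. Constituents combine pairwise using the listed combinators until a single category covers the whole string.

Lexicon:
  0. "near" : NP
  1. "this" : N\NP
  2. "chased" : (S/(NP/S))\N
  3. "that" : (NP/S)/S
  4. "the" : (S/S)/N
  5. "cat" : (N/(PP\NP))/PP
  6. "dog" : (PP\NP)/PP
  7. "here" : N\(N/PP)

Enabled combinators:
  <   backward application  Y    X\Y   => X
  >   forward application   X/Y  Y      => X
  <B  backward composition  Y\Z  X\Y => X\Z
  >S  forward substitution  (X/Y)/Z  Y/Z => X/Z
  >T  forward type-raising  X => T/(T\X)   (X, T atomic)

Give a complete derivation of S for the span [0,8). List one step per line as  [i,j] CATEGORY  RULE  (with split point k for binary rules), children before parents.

[0,8] S   >
  [0,3] S/(NP/S)   <
    [0,2] N   <
      [0,1] "near" : NP
      [1,2] "this" : N\NP
    [2,3] "chased" : (S/(NP/S))\N
  [3,8] NP/S   >S
    [3,4] "that" : (NP/S)/S
    [4,8] S/S   >
      [4,5] "the" : (S/S)/N
      [5,8] N   <
        [5,7] N/PP   >S
          [5,6] "cat" : (N/(PP\NP))/PP
          [6,7] "dog" : (PP\NP)/PP
        [7,8] "here" : N\(N/PP)

[0,1] NP  lex  "near"
[1,2] N\NP  lex  "this"
[0,2] N  <  k=1
[2,3] (S/(NP/S))\N  lex  "chased"
[0,3] S/(NP/S)  <  k=2
[3,4] (NP/S)/S  lex  "that"
[4,5] (S/S)/N  lex  "the"
[5,6] (N/(PP\NP))/PP  lex  "cat"
[6,7] (PP\NP)/PP  lex  "dog"
[5,7] N/PP  >S  k=6
[7,8] N\(N/PP)  lex  "here"
[5,8] N  <  k=7
[4,8] S/S  >  k=5
[3,8] NP/S  >S  k=4
[0,8] S  >  k=3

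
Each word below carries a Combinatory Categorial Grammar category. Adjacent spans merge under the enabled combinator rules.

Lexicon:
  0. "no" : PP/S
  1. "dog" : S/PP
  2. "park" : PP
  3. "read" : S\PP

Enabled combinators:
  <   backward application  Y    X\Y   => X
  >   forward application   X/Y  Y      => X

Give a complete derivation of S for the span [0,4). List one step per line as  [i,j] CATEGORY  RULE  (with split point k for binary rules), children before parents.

[0,4] S   <
  [0,3] PP   >
    [0,1] "no" : PP/S
    [1,3] S   >
      [1,2] "dog" : S/PP
      [2,3] "park" : PP
  [3,4] "read" : S\PP

[0,1] PP/S  lex  "no"
[1,2] S/PP  lex  "dog"
[2,3] PP  lex  "park"
[1,3] S  >  k=2
[0,3] PP  >  k=1
[3,4] S\PP  lex  "read"
[0,4] S  <  k=3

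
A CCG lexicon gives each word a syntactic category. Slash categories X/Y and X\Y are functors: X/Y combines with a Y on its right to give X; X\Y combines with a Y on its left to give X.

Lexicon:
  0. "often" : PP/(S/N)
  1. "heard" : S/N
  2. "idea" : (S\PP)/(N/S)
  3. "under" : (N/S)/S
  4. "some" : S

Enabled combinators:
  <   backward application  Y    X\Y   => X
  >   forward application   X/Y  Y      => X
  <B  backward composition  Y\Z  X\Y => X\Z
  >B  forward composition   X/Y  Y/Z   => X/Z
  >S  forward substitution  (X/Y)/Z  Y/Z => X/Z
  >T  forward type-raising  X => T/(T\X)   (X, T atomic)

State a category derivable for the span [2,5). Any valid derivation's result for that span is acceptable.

[0,5] S   <
  [0,2] PP   >
    [0,1] "often" : PP/(S/N)
    [1,2] "heard" : S/N
  [2,5] S\PP   >
    [2,3] "idea" : (S\PP)/(N/S)
    [3,5] N/S   >
      [3,4] "under" : (N/S)/S
      [4,5] "some" : S

S\PP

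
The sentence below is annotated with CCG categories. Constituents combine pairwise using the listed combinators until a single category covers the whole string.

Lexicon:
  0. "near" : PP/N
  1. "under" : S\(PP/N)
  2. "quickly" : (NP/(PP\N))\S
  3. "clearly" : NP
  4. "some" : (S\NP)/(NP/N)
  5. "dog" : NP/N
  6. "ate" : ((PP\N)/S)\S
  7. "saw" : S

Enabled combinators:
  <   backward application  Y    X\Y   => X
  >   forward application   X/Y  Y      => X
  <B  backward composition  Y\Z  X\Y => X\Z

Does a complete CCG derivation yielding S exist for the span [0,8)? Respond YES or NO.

NO

PP/N S\(PP/N) (NP/(PP\N))\S NP (S\NP)/(NP/N) NP/N ((PP\N)/S)\S S
CKY chart[0,8] = {NP}; S ∉ chart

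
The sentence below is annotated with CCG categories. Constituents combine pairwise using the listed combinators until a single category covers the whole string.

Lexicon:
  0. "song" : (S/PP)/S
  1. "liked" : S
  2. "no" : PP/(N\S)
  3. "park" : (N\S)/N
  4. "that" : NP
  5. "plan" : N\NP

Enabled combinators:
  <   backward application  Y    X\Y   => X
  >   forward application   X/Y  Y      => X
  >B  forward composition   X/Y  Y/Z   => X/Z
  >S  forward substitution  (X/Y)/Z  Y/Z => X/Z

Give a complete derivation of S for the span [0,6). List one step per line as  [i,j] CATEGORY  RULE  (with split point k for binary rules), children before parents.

[0,1] (S/PP)/S  lex  "song"
[1,2] S  lex  "liked"
[0,2] S/PP  >  k=1
[2,3] PP/(N\S)  lex  "no"
[3,4] (N\S)/N  lex  "park"
[4,5] NP  lex  "that"
[5,6] N\NP  lex  "plan"
[4,6] N  <  k=5
[3,6] N\S  >  k=4
[2,6] PP  >  k=3
[0,6] S  >  k=2

[0,6] S   >
  [0,2] S/PP   >
    [0,1] "song" : (S/PP)/S
    [1,2] "liked" : S
  [2,6] PP   >
    [2,3] "no" : PP/(N\S)
    [3,6] N\S   >
      [3,4] "park" : (N\S)/N
      [4,6] N   <
        [4,5] "that" : NP
        [5,6] "plan" : N\NP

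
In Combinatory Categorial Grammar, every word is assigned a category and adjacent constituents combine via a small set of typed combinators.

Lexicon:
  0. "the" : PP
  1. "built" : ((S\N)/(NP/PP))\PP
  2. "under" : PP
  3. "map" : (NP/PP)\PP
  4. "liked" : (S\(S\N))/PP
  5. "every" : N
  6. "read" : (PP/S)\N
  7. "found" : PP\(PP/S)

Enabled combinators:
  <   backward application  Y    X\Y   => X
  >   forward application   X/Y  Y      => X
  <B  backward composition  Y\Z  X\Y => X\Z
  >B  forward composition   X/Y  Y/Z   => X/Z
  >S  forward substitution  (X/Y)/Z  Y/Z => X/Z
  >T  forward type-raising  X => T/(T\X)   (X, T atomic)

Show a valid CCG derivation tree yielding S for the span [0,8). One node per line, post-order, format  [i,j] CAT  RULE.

[0,1] PP  lex  "the"
[1,2] ((S\N)/(NP/PP))\PP  lex  "built"
[0,2] (S\N)/(NP/PP)  <  k=1
[2,3] PP  lex  "under"
[3,4] (NP/PP)\PP  lex  "map"
[2,4] NP/PP  <  k=3
[0,4] S\N  >  k=2
[4,5] (S\(S\N))/PP  lex  "liked"
[5,6] N  lex  "every"
[6,7] (PP/S)\N  lex  "read"
[5,7] PP/S  <  k=6
[7,8] PP\(PP/S)  lex  "found"
[5,8] PP  <  k=7
[4,8] S\(S\N)  >  k=5
[0,8] S  <  k=4

[0,8] S   <
  [0,4] S\N   >
    [0,2] (S\N)/(NP/PP)   <
      [0,1] "the" : PP
      [1,2] "built" : ((S\N)/(NP/PP))\PP
    [2,4] NP/PP   <
      [2,3] "under" : PP
      [3,4] "map" : (NP/PP)\PP
  [4,8] S\(S\N)   >
    [4,5] "liked" : (S\(S\N))/PP
    [5,8] PP   <
      [5,7] PP/S   <
        [5,6] "every" : N
        [6,7] "read" : (PP/S)\N
      [7,8] "found" : PP\(PP/S)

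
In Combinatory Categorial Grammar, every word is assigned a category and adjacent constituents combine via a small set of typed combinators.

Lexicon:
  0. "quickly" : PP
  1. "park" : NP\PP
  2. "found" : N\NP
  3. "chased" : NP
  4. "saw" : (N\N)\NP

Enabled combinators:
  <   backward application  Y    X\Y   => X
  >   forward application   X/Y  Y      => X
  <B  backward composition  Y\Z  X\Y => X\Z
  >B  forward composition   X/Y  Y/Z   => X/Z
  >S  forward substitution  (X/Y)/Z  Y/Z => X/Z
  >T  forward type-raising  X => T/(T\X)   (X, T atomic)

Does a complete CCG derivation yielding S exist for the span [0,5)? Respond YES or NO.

NO

PP NP\PP N\NP NP (N\N)\NP
CKY chart[0,5] = {N, N/(N\N), NP/(NP\N), PP/(PP\N), S/(S\N)}; S ∉ chart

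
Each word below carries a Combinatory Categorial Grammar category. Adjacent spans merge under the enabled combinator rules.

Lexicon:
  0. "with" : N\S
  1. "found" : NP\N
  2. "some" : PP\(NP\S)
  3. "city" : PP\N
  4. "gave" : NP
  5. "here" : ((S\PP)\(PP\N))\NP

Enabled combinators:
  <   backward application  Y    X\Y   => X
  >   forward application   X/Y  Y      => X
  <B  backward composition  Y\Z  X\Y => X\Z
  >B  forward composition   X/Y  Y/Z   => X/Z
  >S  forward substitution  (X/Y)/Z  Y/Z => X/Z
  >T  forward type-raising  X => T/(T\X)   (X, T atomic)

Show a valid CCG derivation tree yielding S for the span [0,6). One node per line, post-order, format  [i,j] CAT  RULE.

[0,6] S   <
  [0,3] PP   <
    [0,2] NP\S   <B
      [0,1] "with" : N\S
      [1,2] "found" : NP\N
    [2,3] "some" : PP\(NP\S)
  [3,6] S\PP   <
    [3,4] "city" : PP\N
    [4,6] (S\PP)\(PP\N)   <
      [4,5] "gave" : NP
      [5,6] "here" : ((S\PP)\(PP\N))\NP

[0,1] N\S  lex  "with"
[1,2] NP\N  lex  "found"
[0,2] NP\S  <B  k=1
[2,3] PP\(NP\S)  lex  "some"
[0,3] PP  <  k=2
[3,4] PP\N  lex  "city"
[4,5] NP  lex  "gave"
[5,6] ((S\PP)\(PP\N))\NP  lex  "here"
[4,6] (S\PP)\(PP\N)  <  k=5
[3,6] S\PP  <  k=4
[0,6] S  <  k=3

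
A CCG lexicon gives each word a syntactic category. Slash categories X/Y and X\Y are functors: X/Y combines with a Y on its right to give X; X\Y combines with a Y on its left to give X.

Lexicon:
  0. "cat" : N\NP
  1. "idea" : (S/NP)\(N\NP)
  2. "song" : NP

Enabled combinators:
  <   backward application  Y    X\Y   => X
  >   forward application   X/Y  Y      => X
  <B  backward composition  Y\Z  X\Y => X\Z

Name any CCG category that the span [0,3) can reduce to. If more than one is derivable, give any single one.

[0,3] S   >
  [0,2] S/NP   <
    [0,1] "cat" : N\NP
    [1,2] "idea" : (S/NP)\(N\NP)
  [2,3] "song" : NP

S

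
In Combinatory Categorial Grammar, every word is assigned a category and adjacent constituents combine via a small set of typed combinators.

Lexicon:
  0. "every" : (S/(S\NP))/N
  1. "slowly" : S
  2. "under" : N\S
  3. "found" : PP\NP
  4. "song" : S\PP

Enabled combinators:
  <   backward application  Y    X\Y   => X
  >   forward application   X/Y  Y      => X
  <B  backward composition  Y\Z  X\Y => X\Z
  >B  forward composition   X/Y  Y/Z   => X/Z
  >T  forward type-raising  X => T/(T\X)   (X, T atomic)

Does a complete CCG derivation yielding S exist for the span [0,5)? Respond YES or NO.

[0,5] S   >
  [0,3] S/(S\NP)   >
    [0,1] "every" : (S/(S\NP))/N
    [1,3] N   <
      [1,2] "slowly" : S
      [2,3] "under" : N\S
  [3,5] S\NP   <B
    [3,4] "found" : PP\NP
    [4,5] "song" : S\PP

YES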